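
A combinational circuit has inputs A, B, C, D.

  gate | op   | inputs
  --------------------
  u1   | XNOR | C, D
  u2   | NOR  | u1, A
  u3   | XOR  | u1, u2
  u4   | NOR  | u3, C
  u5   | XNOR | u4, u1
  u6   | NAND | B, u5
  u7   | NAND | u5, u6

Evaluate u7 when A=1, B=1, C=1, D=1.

u1 = 1 XNOR 1 = 1
u2 = 1 NOR 1 = 0
u3 = 1 XOR 0 = 1
u4 = 1 NOR 1 = 0
u5 = 0 XNOR 1 = 0
u6 = 1 NAND 0 = 1
u7 = 0 NAND 1 = 1

1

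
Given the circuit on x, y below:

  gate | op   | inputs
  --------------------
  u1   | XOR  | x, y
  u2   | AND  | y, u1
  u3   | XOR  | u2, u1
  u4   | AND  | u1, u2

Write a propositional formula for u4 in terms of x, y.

u1 = x XOR y
u2 = y AND u1 = y AND (x XOR y)
u4 = u1 AND u2 = (x XOR y) AND (y AND (x XOR y))

(x XOR y) AND (y AND (x XOR y))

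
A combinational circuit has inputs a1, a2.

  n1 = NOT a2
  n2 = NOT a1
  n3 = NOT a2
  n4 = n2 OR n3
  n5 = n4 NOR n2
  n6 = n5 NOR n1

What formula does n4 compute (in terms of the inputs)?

NOT a1 OR NOT a2

n2 = NOT a1
n3 = NOT a2
n4 = n2 OR n3 = NOT a1 OR NOT a2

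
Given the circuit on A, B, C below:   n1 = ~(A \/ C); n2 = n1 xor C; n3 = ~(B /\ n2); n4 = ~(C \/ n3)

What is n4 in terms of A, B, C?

~(C \/ (~(B /\ ((~(A \/ C)) xor C))))

n1 = ~(A \/ C)
n2 = n1 xor C = (~(A \/ C)) xor C
n3 = ~(B /\ n2) = ~(B /\ ((~(A \/ C)) xor C))
n4 = ~(C \/ n3) = ~(C \/ (~(B /\ ((~(A \/ C)) xor C))))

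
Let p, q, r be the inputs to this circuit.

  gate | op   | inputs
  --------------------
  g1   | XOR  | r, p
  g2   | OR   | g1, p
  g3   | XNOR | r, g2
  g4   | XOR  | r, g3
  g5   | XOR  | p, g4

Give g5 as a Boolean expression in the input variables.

p XOR (r XOR (r XNOR ((r XOR p) OR p)))

g1 = r XOR p
g2 = g1 OR p = (r XOR p) OR p
g3 = r XNOR g2 = r XNOR ((r XOR p) OR p)
g4 = r XOR g3 = r XOR (r XNOR ((r XOR p) OR p))
g5 = p XOR g4 = p XOR (r XOR (r XNOR ((r XOR p) OR p)))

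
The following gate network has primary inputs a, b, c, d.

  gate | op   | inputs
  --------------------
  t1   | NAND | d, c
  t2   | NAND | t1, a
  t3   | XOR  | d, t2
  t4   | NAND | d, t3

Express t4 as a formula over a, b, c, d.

t1 = d NAND c
t2 = t1 NAND a = (d NAND c) NAND a
t3 = d XOR t2 = d XOR ((d NAND c) NAND a)
t4 = d NAND t3 = d NAND (d XOR ((d NAND c) NAND a))

d NAND (d XOR ((d NAND c) NAND a))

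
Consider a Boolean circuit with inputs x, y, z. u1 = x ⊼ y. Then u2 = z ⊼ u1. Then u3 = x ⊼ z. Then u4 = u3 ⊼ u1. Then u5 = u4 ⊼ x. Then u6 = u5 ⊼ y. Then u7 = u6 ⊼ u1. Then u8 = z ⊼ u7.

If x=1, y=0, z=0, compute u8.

u1 = 1 ⊼ 0 = 1
u3 = 1 ⊼ 0 = 1
u4 = 1 ⊼ 1 = 0
u5 = 0 ⊼ 1 = 1
u6 = 1 ⊼ 0 = 1
u7 = 1 ⊼ 1 = 0
u8 = 0 ⊼ 0 = 1

1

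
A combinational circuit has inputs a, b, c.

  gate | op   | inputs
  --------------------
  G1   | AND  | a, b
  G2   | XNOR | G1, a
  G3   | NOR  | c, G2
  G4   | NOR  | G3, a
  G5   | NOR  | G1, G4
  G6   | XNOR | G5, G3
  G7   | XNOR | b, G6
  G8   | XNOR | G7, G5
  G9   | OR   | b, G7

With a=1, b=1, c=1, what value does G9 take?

G1 = 1 AND 1 = 1
G2 = 1 XNOR 1 = 1
G3 = 1 NOR 1 = 0
G4 = 0 NOR 1 = 0
G5 = 1 NOR 0 = 0
G6 = 0 XNOR 0 = 1
G7 = 1 XNOR 1 = 1
G9 = 1 OR 1 = 1

1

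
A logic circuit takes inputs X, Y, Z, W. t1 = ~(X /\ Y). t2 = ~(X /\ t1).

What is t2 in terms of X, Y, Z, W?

~(X /\ (~(X /\ Y)))

t1 = ~(X /\ Y)
t2 = ~(X /\ t1) = ~(X /\ (~(X /\ Y)))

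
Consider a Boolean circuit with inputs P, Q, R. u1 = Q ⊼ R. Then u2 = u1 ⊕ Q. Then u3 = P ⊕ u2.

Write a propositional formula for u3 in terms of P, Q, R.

P ⊕ ((Q ⊼ R) ⊕ Q)

u1 = Q ⊼ R
u2 = u1 ⊕ Q = (Q ⊼ R) ⊕ Q
u3 = P ⊕ u2 = P ⊕ ((Q ⊼ R) ⊕ Q)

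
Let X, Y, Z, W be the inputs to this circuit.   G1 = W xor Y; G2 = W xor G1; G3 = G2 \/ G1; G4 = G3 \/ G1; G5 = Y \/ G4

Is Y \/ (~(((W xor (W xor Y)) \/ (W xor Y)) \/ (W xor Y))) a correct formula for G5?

No

G1 = W xor Y
G2 = W xor G1 = W xor (W xor Y)
G3 = G2 \/ G1 = (W xor (W xor Y)) \/ (W xor Y)
G4 = G3 \/ G1 = ((W xor (W xor Y)) \/ (W xor Y)) \/ (W xor Y)
G5 = Y \/ G4 = Y \/ (((W xor (W xor Y)) \/ (W xor Y)) \/ (W xor Y))
At X=0, Y=0, Z=0, W=0: circuit gives 0, formula gives 1.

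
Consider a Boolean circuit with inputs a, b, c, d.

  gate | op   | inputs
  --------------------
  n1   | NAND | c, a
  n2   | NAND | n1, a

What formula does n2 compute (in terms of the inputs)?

n1 = c NAND a
n2 = n1 NAND a = (c NAND a) NAND a

(c NAND a) NAND a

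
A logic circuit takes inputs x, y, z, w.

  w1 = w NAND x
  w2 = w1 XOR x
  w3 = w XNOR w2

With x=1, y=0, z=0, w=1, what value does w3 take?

1

w1 = 1 NAND 1 = 0
w2 = 0 XOR 1 = 1
w3 = 1 XNOR 1 = 1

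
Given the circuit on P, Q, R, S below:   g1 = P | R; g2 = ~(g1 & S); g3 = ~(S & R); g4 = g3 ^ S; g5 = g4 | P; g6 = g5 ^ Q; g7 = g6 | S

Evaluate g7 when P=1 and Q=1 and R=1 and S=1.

1

g3 = ~(1 & 1) = 0
g4 = 0 ^ 1 = 1
g5 = 1 | 1 = 1
g6 = 1 ^ 1 = 0
g7 = 0 | 1 = 1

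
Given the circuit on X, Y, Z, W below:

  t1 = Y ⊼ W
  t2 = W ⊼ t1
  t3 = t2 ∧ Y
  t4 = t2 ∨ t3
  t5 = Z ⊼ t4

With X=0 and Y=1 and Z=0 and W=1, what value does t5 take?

1

t1 = 1 ⊼ 1 = 0
t2 = 1 ⊼ 0 = 1
t3 = 1 ∧ 1 = 1
t4 = 1 ∨ 1 = 1
t5 = 0 ⊼ 1 = 1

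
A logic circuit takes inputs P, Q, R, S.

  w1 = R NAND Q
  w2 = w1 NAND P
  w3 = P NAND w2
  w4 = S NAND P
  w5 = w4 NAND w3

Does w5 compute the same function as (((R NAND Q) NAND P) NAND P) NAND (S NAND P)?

w1 = R NAND Q
w2 = w1 NAND P = (R NAND Q) NAND P
w3 = P NAND w2 = P NAND ((R NAND Q) NAND P)
w4 = S NAND P
w5 = w4 NAND w3 = (S NAND P) NAND (P NAND ((R NAND Q) NAND P))
At P=0, Q=0, R=0, S=0: circuit gives 0, formula gives 0.
At P=1, Q=0, R=0, S=1: circuit gives 1, formula gives 1.
Agrees on all 16 inputs.

Yes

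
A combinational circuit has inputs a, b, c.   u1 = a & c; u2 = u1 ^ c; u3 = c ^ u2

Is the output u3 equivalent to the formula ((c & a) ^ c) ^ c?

Yes

u1 = a & c
u2 = u1 ^ c = (a & c) ^ c
u3 = c ^ u2 = c ^ ((a & c) ^ c)
At a=0, b=0, c=0: circuit gives 0, formula gives 0.
At a=1, b=0, c=1: circuit gives 1, formula gives 1.
Agrees on all 8 inputs.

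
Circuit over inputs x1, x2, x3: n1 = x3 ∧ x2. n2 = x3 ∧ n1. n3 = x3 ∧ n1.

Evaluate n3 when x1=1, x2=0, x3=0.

0

n1 = 0 ∧ 0 = 0
n3 = 0 ∧ 0 = 0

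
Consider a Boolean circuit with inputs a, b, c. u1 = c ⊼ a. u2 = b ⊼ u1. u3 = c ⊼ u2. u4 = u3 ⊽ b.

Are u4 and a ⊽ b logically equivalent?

u1 = c ⊼ a
u2 = b ⊼ u1 = b ⊼ (c ⊼ a)
u3 = c ⊼ u2 = c ⊼ (b ⊼ (c ⊼ a))
u4 = u3 ⊽ b = (c ⊼ (b ⊼ (c ⊼ a))) ⊽ b
At a=0, b=0, c=0: circuit gives 0, formula gives 1.

No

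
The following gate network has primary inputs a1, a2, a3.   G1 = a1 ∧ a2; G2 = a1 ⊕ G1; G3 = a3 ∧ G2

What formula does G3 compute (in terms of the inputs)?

G1 = a1 ∧ a2
G2 = a1 ⊕ G1 = a1 ⊕ (a1 ∧ a2)
G3 = a3 ∧ G2 = a3 ∧ (a1 ⊕ (a1 ∧ a2))

a3 ∧ (a1 ⊕ (a1 ∧ a2))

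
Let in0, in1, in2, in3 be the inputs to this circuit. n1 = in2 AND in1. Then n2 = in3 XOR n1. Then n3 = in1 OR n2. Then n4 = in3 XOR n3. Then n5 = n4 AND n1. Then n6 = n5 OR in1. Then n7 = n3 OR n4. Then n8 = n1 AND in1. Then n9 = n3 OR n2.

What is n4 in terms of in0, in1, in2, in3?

n1 = in2 AND in1
n2 = in3 XOR n1 = in3 XOR (in2 AND in1)
n3 = in1 OR n2 = in1 OR (in3 XOR (in2 AND in1))
n4 = in3 XOR n3 = in3 XOR (in1 OR (in3 XOR (in2 AND in1)))

in3 XOR (in1 OR (in3 XOR (in2 AND in1)))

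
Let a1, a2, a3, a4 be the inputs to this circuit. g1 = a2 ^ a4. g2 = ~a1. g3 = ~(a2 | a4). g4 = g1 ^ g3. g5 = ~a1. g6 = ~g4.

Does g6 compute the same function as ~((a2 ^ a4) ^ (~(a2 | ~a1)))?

No

g1 = a2 ^ a4
g3 = ~(a2 | a4)
g4 = g1 ^ g3 = (a2 ^ a4) ^ (~(a2 | a4))
g6 = ~g4 = ~((a2 ^ a4) ^ (~(a2 | a4)))
At a1=0, a2=0, a3=0, a4=0: circuit gives 0, formula gives 1.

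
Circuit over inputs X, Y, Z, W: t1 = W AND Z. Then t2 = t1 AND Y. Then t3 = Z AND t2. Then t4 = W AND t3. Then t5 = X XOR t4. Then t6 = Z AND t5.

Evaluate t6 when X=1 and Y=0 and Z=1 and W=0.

t1 = 0 AND 1 = 0
t2 = 0 AND 0 = 0
t3 = 1 AND 0 = 0
t4 = 0 AND 0 = 0
t5 = 1 XOR 0 = 1
t6 = 1 AND 1 = 1

1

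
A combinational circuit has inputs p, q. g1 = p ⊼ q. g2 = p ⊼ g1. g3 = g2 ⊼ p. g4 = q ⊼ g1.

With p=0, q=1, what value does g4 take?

0

g1 = 0 ⊼ 1 = 1
g4 = 1 ⊼ 1 = 0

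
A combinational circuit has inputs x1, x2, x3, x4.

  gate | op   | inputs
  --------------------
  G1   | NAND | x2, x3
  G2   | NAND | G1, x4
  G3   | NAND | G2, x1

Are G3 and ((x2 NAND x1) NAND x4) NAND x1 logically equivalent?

G1 = x2 NAND x3
G2 = G1 NAND x4 = (x2 NAND x3) NAND x4
G3 = G2 NAND x1 = ((x2 NAND x3) NAND x4) NAND x1
At x1=1, x2=1, x3=0, x4=1: circuit gives 1, formula gives 0.

No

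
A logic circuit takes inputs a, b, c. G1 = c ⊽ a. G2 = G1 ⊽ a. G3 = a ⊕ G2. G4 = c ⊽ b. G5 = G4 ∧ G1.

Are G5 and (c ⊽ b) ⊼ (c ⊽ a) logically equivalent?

No

G1 = c ⊽ a
G4 = c ⊽ b
G5 = G4 ∧ G1 = (c ⊽ b) ∧ (c ⊽ a)
At a=0, b=0, c=0: circuit gives 1, formula gives 0.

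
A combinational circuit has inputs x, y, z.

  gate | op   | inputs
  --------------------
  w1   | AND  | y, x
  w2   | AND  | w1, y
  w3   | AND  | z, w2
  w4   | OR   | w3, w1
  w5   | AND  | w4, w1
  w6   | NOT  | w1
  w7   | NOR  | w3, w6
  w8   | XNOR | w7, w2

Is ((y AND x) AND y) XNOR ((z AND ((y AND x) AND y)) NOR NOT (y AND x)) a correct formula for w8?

Yes

w1 = y AND x
w2 = w1 AND y = (y AND x) AND y
w3 = z AND w2 = z AND ((y AND x) AND y)
w6 = NOT w1 = NOT (y AND x)
w7 = w3 NOR w6 = (z AND ((y AND x) AND y)) NOR NOT (y AND x)
w8 = w7 XNOR w2 = ((z AND ((y AND x) AND y)) NOR NOT (y AND x)) XNOR ((y AND x) AND y)
At x=1, y=1, z=1: circuit gives 0, formula gives 0.
At x=0, y=0, z=0: circuit gives 1, formula gives 1.
Agrees on all 8 inputs.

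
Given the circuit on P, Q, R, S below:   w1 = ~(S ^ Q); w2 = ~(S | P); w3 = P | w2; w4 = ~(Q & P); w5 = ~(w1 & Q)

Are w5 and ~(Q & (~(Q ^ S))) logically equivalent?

Yes

w1 = ~(S ^ Q)
w5 = ~(w1 & Q) = ~((~(S ^ Q)) & Q)
At P=0, Q=1, R=0, S=1: circuit gives 0, formula gives 0.
At P=0, Q=0, R=0, S=0: circuit gives 1, formula gives 1.
Agrees on all 16 inputs.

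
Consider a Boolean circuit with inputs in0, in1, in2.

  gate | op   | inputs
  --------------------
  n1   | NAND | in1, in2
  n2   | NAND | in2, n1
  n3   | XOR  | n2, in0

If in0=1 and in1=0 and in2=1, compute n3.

n1 = 0 NAND 1 = 1
n2 = 1 NAND 1 = 0
n3 = 0 XOR 1 = 1

1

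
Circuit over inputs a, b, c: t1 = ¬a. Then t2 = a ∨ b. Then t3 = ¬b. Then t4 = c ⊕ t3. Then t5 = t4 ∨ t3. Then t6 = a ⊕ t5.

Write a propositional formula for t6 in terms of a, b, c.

t3 = ¬b
t4 = c ⊕ t3 = c ⊕ ¬b
t5 = t4 ∨ t3 = (c ⊕ ¬b) ∨ ¬b
t6 = a ⊕ t5 = a ⊕ ((c ⊕ ¬b) ∨ ¬b)

a ⊕ ((c ⊕ ¬b) ∨ ¬b)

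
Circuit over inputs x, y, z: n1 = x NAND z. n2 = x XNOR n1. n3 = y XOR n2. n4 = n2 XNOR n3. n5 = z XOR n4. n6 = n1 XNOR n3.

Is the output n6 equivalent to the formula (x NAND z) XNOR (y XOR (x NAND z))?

No

n1 = x NAND z
n2 = x XNOR n1 = x XNOR (x NAND z)
n3 = y XOR n2 = y XOR (x XNOR (x NAND z))
n6 = n1 XNOR n3 = (x NAND z) XNOR (y XOR (x XNOR (x NAND z)))
At x=0, y=0, z=0: circuit gives 0, formula gives 1.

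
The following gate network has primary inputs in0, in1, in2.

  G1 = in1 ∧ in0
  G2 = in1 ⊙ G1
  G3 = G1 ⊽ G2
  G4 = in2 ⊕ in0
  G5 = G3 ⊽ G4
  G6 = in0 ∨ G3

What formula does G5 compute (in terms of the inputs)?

((in1 ∧ in0) ⊽ (in1 ⊙ (in1 ∧ in0))) ⊽ (in2 ⊕ in0)

G1 = in1 ∧ in0
G2 = in1 ⊙ G1 = in1 ⊙ (in1 ∧ in0)
G3 = G1 ⊽ G2 = (in1 ∧ in0) ⊽ (in1 ⊙ (in1 ∧ in0))
G4 = in2 ⊕ in0
G5 = G3 ⊽ G4 = ((in1 ∧ in0) ⊽ (in1 ⊙ (in1 ∧ in0))) ⊽ (in2 ⊕ in0)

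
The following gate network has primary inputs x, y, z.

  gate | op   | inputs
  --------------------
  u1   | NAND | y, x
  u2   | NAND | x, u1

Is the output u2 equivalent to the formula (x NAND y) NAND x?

Yes

u1 = y NAND x
u2 = x NAND u1 = x NAND (y NAND x)
At x=1, y=0, z=0: circuit gives 0, formula gives 0.
At x=0, y=0, z=0: circuit gives 1, formula gives 1.
Agrees on all 8 inputs.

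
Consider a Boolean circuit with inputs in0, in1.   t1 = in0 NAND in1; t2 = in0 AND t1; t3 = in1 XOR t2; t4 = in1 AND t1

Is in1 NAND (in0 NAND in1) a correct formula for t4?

t1 = in0 NAND in1
t4 = in1 AND t1 = in1 AND (in0 NAND in1)
At in0=0, in1=0: circuit gives 0, formula gives 1.

No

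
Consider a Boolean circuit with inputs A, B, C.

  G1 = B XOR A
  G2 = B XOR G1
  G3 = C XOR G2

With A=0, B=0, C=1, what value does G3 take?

G1 = 0 XOR 0 = 0
G2 = 0 XOR 0 = 0
G3 = 1 XOR 0 = 1

1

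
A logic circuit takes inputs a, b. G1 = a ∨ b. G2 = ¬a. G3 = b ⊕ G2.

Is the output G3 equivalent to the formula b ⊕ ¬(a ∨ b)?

No

G2 = ¬a
G3 = b ⊕ G2 = b ⊕ ¬a
At a=0, b=1: circuit gives 0, formula gives 1.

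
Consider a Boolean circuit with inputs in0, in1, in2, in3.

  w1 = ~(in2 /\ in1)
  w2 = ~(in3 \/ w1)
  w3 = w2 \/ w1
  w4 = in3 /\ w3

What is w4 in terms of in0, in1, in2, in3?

in3 /\ ((~(in3 \/ (~(in2 /\ in1)))) \/ (~(in2 /\ in1)))

w1 = ~(in2 /\ in1)
w2 = ~(in3 \/ w1) = ~(in3 \/ (~(in2 /\ in1)))
w3 = w2 \/ w1 = (~(in3 \/ (~(in2 /\ in1)))) \/ (~(in2 /\ in1))
w4 = in3 /\ w3 = in3 /\ ((~(in3 \/ (~(in2 /\ in1)))) \/ (~(in2 /\ in1)))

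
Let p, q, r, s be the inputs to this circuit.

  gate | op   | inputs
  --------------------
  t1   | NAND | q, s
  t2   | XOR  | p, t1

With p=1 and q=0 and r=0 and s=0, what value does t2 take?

0

t1 = 0 NAND 0 = 1
t2 = 1 XOR 1 = 0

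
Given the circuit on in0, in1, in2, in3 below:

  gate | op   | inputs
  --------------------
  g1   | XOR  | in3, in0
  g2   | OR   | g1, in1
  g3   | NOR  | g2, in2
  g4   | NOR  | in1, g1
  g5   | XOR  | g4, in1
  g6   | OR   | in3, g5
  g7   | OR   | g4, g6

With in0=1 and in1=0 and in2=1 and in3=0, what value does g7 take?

g1 = 0 XOR 1 = 1
g4 = 0 NOR 1 = 0
g5 = 0 XOR 0 = 0
g6 = 0 OR 0 = 0
g7 = 0 OR 0 = 0

0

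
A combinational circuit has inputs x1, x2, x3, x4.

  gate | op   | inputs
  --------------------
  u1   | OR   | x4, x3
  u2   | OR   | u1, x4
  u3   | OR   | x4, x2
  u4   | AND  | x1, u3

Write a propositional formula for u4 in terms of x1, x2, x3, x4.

x1 AND (x4 OR x2)

u3 = x4 OR x2
u4 = x1 AND u3 = x1 AND (x4 OR x2)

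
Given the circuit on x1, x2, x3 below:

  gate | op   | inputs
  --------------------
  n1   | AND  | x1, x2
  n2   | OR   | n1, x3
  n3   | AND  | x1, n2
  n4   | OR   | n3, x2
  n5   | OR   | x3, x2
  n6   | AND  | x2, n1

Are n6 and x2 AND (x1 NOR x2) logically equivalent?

n1 = x1 AND x2
n6 = x2 AND n1 = x2 AND (x1 AND x2)
At x1=1, x2=1, x3=0: circuit gives 1, formula gives 0.

No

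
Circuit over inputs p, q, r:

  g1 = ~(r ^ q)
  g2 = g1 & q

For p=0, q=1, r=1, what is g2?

g1 = ~(1 ^ 1) = 1
g2 = 1 & 1 = 1

1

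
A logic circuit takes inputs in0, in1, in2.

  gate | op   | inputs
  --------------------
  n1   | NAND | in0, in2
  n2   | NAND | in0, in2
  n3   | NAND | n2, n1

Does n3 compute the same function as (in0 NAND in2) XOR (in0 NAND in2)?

n1 = in0 NAND in2
n2 = in0 NAND in2
n3 = n2 NAND n1 = (in0 NAND in2) NAND (in0 NAND in2)
At in0=1, in1=0, in2=1: circuit gives 1, formula gives 0.

No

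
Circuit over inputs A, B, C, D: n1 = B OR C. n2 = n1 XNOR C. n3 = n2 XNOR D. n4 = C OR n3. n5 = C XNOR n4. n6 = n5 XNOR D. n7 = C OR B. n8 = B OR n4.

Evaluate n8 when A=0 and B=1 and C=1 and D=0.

n1 = 1 OR 1 = 1
n2 = 1 XNOR 1 = 1
n3 = 1 XNOR 0 = 0
n4 = 1 OR 0 = 1
n8 = 1 OR 1 = 1

1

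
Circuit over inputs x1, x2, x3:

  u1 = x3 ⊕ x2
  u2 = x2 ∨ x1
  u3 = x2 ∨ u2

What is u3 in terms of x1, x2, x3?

u2 = x2 ∨ x1
u3 = x2 ∨ u2 = x2 ∨ (x2 ∨ x1)

x2 ∨ (x2 ∨ x1)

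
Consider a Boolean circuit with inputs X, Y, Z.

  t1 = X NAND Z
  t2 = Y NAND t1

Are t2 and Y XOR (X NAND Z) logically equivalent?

t1 = X NAND Z
t2 = Y NAND t1 = Y NAND (X NAND Z)
At X=1, Y=0, Z=1: circuit gives 1, formula gives 0.

No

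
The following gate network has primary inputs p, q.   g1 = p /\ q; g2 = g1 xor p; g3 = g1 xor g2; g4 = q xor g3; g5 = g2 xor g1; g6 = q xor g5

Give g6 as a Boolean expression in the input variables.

g1 = p /\ q
g2 = g1 xor p = (p /\ q) xor p
g5 = g2 xor g1 = ((p /\ q) xor p) xor (p /\ q)
g6 = q xor g5 = q xor (((p /\ q) xor p) xor (p /\ q))

q xor (((p /\ q) xor p) xor (p /\ q))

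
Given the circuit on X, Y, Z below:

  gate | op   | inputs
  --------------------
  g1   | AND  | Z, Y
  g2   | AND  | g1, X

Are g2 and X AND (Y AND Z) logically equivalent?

g1 = Z AND Y
g2 = g1 AND X = (Z AND Y) AND X
At X=0, Y=0, Z=0: circuit gives 0, formula gives 0.
At X=1, Y=1, Z=1: circuit gives 1, formula gives 1.
Agrees on all 8 inputs.

Yes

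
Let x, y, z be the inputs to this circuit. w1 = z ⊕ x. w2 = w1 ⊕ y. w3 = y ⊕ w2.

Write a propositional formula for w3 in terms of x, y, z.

w1 = z ⊕ x
w2 = w1 ⊕ y = (z ⊕ x) ⊕ y
w3 = y ⊕ w2 = y ⊕ ((z ⊕ x) ⊕ y)

y ⊕ ((z ⊕ x) ⊕ y)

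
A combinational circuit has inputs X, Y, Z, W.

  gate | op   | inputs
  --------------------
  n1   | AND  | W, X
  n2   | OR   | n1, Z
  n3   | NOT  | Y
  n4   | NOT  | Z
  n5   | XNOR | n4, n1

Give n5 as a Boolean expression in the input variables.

n1 = W AND X
n4 = NOT Z
n5 = n4 XNOR n1 = NOT Z XNOR (W AND X)

NOT Z XNOR (W AND X)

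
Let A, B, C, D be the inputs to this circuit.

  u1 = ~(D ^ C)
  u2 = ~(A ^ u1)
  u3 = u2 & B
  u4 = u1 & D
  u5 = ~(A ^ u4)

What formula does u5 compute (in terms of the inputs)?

~(A ^ ((~(D ^ C)) & D))

u1 = ~(D ^ C)
u4 = u1 & D = (~(D ^ C)) & D
u5 = ~(A ^ u4) = ~(A ^ ((~(D ^ C)) & D))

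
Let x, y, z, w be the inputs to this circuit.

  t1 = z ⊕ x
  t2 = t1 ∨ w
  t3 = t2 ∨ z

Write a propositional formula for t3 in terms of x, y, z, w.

((z ⊕ x) ∨ w) ∨ z

t1 = z ⊕ x
t2 = t1 ∨ w = (z ⊕ x) ∨ w
t3 = t2 ∨ z = ((z ⊕ x) ∨ w) ∨ z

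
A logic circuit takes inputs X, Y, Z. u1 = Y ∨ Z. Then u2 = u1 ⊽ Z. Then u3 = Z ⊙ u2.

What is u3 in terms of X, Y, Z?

Z ⊙ ((Y ∨ Z) ⊽ Z)

u1 = Y ∨ Z
u2 = u1 ⊽ Z = (Y ∨ Z) ⊽ Z
u3 = Z ⊙ u2 = Z ⊙ ((Y ∨ Z) ⊽ Z)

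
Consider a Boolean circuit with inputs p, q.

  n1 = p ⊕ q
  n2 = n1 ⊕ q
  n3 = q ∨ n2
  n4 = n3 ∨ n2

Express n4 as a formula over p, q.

n1 = p ⊕ q
n2 = n1 ⊕ q = (p ⊕ q) ⊕ q
n3 = q ∨ n2 = q ∨ ((p ⊕ q) ⊕ q)
n4 = n3 ∨ n2 = (q ∨ ((p ⊕ q) ⊕ q)) ∨ ((p ⊕ q) ⊕ q)

(q ∨ ((p ⊕ q) ⊕ q)) ∨ ((p ⊕ q) ⊕ q)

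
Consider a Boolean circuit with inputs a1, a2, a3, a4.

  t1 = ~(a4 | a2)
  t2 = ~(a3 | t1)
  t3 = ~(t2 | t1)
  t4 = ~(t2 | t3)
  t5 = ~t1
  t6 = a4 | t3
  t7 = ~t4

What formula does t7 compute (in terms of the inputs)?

t1 = ~(a4 | a2)
t2 = ~(a3 | t1) = ~(a3 | (~(a4 | a2)))
t3 = ~(t2 | t1) = ~((~(a3 | (~(a4 | a2)))) | (~(a4 | a2)))
t4 = ~(t2 | t3) = ~((~(a3 | (~(a4 | a2)))) | (~((~(a3 | (~(a4 | a2)))) | (~(a4 | a2)))))
t7 = ~t4 = ~(~((~(a3 | (~(a4 | a2)))) | (~((~(a3 | (~(a4 | a2)))) | (~(a4 | a2))))))

~(~((~(a3 | (~(a4 | a2)))) | (~((~(a3 | (~(a4 | a2)))) | (~(a4 | a2))))))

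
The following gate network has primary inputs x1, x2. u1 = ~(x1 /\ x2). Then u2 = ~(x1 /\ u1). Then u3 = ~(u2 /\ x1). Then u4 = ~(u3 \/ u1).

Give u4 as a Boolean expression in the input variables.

u1 = ~(x1 /\ x2)
u2 = ~(x1 /\ u1) = ~(x1 /\ (~(x1 /\ x2)))
u3 = ~(u2 /\ x1) = ~((~(x1 /\ (~(x1 /\ x2)))) /\ x1)
u4 = ~(u3 \/ u1) = ~((~((~(x1 /\ (~(x1 /\ x2)))) /\ x1)) \/ (~(x1 /\ x2)))

~((~((~(x1 /\ (~(x1 /\ x2)))) /\ x1)) \/ (~(x1 /\ x2)))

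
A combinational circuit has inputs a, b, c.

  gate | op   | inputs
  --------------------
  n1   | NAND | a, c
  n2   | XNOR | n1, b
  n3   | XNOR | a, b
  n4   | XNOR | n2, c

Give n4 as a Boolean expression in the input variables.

((a NAND c) XNOR b) XNOR c

n1 = a NAND c
n2 = n1 XNOR b = (a NAND c) XNOR b
n4 = n2 XNOR c = ((a NAND c) XNOR b) XNOR c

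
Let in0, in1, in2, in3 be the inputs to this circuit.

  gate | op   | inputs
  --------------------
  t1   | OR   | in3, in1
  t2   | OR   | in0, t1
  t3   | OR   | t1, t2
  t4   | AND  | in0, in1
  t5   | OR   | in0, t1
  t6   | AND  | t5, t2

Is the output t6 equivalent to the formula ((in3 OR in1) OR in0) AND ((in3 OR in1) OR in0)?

t1 = in3 OR in1
t2 = in0 OR t1 = in0 OR (in3 OR in1)
t5 = in0 OR t1 = in0 OR (in3 OR in1)
t6 = t5 AND t2 = (in0 OR (in3 OR in1)) AND (in0 OR (in3 OR in1))
At in0=0, in1=0, in2=0, in3=0: circuit gives 0, formula gives 0.
At in0=0, in1=0, in2=0, in3=1: circuit gives 1, formula gives 1.
Agrees on all 16 inputs.

Yes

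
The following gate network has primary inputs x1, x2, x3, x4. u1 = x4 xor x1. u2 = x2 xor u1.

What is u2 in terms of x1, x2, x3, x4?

x2 xor (x4 xor x1)

u1 = x4 xor x1
u2 = x2 xor u1 = x2 xor (x4 xor x1)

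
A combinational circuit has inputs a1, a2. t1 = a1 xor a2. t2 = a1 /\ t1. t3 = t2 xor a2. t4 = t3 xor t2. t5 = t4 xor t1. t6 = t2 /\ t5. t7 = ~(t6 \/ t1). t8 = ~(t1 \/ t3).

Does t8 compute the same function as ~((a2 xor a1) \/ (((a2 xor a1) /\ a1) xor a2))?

Yes

t1 = a1 xor a2
t2 = a1 /\ t1 = a1 /\ (a1 xor a2)
t3 = t2 xor a2 = (a1 /\ (a1 xor a2)) xor a2
t8 = ~(t1 \/ t3) = ~((a1 xor a2) \/ ((a1 /\ (a1 xor a2)) xor a2))
At a1=0, a2=1: circuit gives 0, formula gives 0.
At a1=0, a2=0: circuit gives 1, formula gives 1.
Agrees on all 4 inputs.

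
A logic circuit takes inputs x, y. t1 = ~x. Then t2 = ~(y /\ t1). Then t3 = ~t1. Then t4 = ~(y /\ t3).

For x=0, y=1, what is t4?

1

t1 = ~0 = 1
t3 = ~1 = 0
t4 = ~(1 /\ 0) = 1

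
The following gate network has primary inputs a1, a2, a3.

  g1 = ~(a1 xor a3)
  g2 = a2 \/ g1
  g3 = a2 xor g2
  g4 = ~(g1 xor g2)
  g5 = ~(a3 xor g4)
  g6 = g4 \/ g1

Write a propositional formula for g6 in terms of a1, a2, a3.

(~((~(a1 xor a3)) xor (a2 \/ (~(a1 xor a3))))) \/ (~(a1 xor a3))

g1 = ~(a1 xor a3)
g2 = a2 \/ g1 = a2 \/ (~(a1 xor a3))
g4 = ~(g1 xor g2) = ~((~(a1 xor a3)) xor (a2 \/ (~(a1 xor a3))))
g6 = g4 \/ g1 = (~((~(a1 xor a3)) xor (a2 \/ (~(a1 xor a3))))) \/ (~(a1 xor a3))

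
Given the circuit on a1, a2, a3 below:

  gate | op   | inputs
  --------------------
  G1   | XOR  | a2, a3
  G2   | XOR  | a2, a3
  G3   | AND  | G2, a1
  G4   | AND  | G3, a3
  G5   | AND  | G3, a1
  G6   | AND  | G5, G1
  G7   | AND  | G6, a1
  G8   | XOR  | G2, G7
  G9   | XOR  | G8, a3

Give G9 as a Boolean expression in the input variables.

G1 = a2 XOR a3
G2 = a2 XOR a3
G3 = G2 AND a1 = (a2 XOR a3) AND a1
G5 = G3 AND a1 = ((a2 XOR a3) AND a1) AND a1
G6 = G5 AND G1 = (((a2 XOR a3) AND a1) AND a1) AND (a2 XOR a3)
G7 = G6 AND a1 = ((((a2 XOR a3) AND a1) AND a1) AND (a2 XOR a3)) AND a1
G8 = G2 XOR G7 = (a2 XOR a3) XOR (((((a2 XOR a3) AND a1) AND a1) AND (a2 XOR a3)) AND a1)
G9 = G8 XOR a3 = ((a2 XOR a3) XOR (((((a2 XOR a3) AND a1) AND a1) AND (a2 XOR a3)) AND a1)) XOR a3

((a2 XOR a3) XOR (((((a2 XOR a3) AND a1) AND a1) AND (a2 XOR a3)) AND a1)) XOR a3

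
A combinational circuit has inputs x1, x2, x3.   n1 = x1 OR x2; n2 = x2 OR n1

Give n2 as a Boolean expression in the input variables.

n1 = x1 OR x2
n2 = x2 OR n1 = x2 OR (x1 OR x2)

x2 OR (x1 OR x2)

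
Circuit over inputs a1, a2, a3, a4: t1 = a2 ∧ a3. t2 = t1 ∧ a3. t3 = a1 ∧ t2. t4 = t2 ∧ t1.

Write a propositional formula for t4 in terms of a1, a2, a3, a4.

t1 = a2 ∧ a3
t2 = t1 ∧ a3 = (a2 ∧ a3) ∧ a3
t4 = t2 ∧ t1 = ((a2 ∧ a3) ∧ a3) ∧ (a2 ∧ a3)

((a2 ∧ a3) ∧ a3) ∧ (a2 ∧ a3)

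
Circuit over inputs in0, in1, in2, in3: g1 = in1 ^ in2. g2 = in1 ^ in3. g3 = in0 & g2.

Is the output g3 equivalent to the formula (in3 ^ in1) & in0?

Yes

g2 = in1 ^ in3
g3 = in0 & g2 = in0 & (in1 ^ in3)
At in0=0, in1=0, in2=0, in3=0: circuit gives 0, formula gives 0.
At in0=1, in1=0, in2=0, in3=1: circuit gives 1, formula gives 1.
Agrees on all 16 inputs.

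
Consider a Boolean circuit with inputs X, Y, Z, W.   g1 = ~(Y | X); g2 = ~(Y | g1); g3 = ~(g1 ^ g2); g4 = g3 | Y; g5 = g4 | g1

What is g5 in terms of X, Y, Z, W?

((~((~(Y | X)) ^ (~(Y | (~(Y | X)))))) | Y) | (~(Y | X))

g1 = ~(Y | X)
g2 = ~(Y | g1) = ~(Y | (~(Y | X)))
g3 = ~(g1 ^ g2) = ~((~(Y | X)) ^ (~(Y | (~(Y | X)))))
g4 = g3 | Y = (~((~(Y | X)) ^ (~(Y | (~(Y | X)))))) | Y
g5 = g4 | g1 = ((~((~(Y | X)) ^ (~(Y | (~(Y | X)))))) | Y) | (~(Y | X))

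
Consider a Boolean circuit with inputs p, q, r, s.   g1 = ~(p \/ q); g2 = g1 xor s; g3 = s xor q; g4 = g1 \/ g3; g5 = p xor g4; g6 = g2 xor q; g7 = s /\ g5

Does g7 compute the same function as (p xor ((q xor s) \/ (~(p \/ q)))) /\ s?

Yes

g1 = ~(p \/ q)
g3 = s xor q
g4 = g1 \/ g3 = (~(p \/ q)) \/ (s xor q)
g5 = p xor g4 = p xor ((~(p \/ q)) \/ (s xor q))
g7 = s /\ g5 = s /\ (p xor ((~(p \/ q)) \/ (s xor q)))
At p=0, q=0, r=0, s=0: circuit gives 0, formula gives 0.
At p=0, q=0, r=0, s=1: circuit gives 1, formula gives 1.
Agrees on all 16 inputs.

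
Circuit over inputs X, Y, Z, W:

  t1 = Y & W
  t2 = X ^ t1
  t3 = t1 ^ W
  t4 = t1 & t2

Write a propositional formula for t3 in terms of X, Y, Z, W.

(Y & W) ^ W

t1 = Y & W
t3 = t1 ^ W = (Y & W) ^ W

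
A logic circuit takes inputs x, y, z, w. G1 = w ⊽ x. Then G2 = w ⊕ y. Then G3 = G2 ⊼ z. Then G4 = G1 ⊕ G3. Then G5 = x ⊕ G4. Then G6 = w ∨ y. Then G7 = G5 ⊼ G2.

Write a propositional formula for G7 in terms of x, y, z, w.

G1 = w ⊽ x
G2 = w ⊕ y
G3 = G2 ⊼ z = (w ⊕ y) ⊼ z
G4 = G1 ⊕ G3 = (w ⊽ x) ⊕ ((w ⊕ y) ⊼ z)
G5 = x ⊕ G4 = x ⊕ ((w ⊽ x) ⊕ ((w ⊕ y) ⊼ z))
G7 = G5 ⊼ G2 = (x ⊕ ((w ⊽ x) ⊕ ((w ⊕ y) ⊼ z))) ⊼ (w ⊕ y)

(x ⊕ ((w ⊽ x) ⊕ ((w ⊕ y) ⊼ z))) ⊼ (w ⊕ y)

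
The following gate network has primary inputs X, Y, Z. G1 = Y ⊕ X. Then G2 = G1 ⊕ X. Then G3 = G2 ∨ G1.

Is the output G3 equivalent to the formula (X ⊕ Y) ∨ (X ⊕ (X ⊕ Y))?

G1 = Y ⊕ X
G2 = G1 ⊕ X = (Y ⊕ X) ⊕ X
G3 = G2 ∨ G1 = ((Y ⊕ X) ⊕ X) ∨ (Y ⊕ X)
At X=0, Y=0, Z=0: circuit gives 0, formula gives 0.
At X=0, Y=1, Z=0: circuit gives 1, formula gives 1.
Agrees on all 8 inputs.

Yes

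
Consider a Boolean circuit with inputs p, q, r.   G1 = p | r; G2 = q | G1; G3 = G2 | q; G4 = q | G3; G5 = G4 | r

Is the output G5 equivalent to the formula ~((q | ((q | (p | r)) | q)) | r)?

G1 = p | r
G2 = q | G1 = q | (p | r)
G3 = G2 | q = (q | (p | r)) | q
G4 = q | G3 = q | ((q | (p | r)) | q)
G5 = G4 | r = (q | ((q | (p | r)) | q)) | r
At p=0, q=0, r=0: circuit gives 0, formula gives 1.

No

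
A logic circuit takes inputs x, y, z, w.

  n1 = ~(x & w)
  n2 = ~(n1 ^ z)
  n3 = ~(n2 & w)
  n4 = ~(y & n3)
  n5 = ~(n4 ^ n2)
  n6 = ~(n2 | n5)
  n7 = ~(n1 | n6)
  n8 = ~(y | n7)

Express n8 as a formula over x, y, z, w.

n1 = ~(x & w)
n2 = ~(n1 ^ z) = ~((~(x & w)) ^ z)
n3 = ~(n2 & w) = ~((~((~(x & w)) ^ z)) & w)
n4 = ~(y & n3) = ~(y & (~((~((~(x & w)) ^ z)) & w)))
n5 = ~(n4 ^ n2) = ~((~(y & (~((~((~(x & w)) ^ z)) & w)))) ^ (~((~(x & w)) ^ z)))
n6 = ~(n2 | n5) = ~((~((~(x & w)) ^ z)) | (~((~(y & (~((~((~(x & w)) ^ z)) & w)))) ^ (~((~(x & w)) ^ z)))))
n7 = ~(n1 | n6) = ~((~(x & w)) | (~((~((~(x & w)) ^ z)) | (~((~(y & (~((~((~(x & w)) ^ z)) & w)))) ^ (~((~(x & w)) ^ z)))))))
n8 = ~(y | n7) = ~(y | (~((~(x & w)) | (~((~((~(x & w)) ^ z)) | (~((~(y & (~((~((~(x & w)) ^ z)) & w)))) ^ (~((~(x & w)) ^ z)))))))))

~(y | (~((~(x & w)) | (~((~((~(x & w)) ^ z)) | (~((~(y & (~((~((~(x & w)) ^ z)) & w)))) ^ (~((~(x & w)) ^ z)))))))))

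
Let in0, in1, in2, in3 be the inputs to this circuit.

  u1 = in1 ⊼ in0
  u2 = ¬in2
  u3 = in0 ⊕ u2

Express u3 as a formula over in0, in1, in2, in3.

in0 ⊕ ¬in2

u2 = ¬in2
u3 = in0 ⊕ u2 = in0 ⊕ ¬in2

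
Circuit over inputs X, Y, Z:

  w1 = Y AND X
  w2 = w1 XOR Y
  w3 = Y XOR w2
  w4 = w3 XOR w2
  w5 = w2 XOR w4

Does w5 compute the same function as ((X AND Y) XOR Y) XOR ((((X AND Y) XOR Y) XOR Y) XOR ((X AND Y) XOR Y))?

Yes

w1 = Y AND X
w2 = w1 XOR Y = (Y AND X) XOR Y
w3 = Y XOR w2 = Y XOR ((Y AND X) XOR Y)
w4 = w3 XOR w2 = (Y XOR ((Y AND X) XOR Y)) XOR ((Y AND X) XOR Y)
w5 = w2 XOR w4 = ((Y AND X) XOR Y) XOR ((Y XOR ((Y AND X) XOR Y)) XOR ((Y AND X) XOR Y))
At X=0, Y=0, Z=0: circuit gives 0, formula gives 0.
At X=1, Y=1, Z=0: circuit gives 1, formula gives 1.
Agrees on all 8 inputs.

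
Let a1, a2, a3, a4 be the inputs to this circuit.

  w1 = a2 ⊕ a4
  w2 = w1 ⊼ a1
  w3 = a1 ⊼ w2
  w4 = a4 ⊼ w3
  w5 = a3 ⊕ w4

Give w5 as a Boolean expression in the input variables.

a3 ⊕ (a4 ⊼ (a1 ⊼ ((a2 ⊕ a4) ⊼ a1)))

w1 = a2 ⊕ a4
w2 = w1 ⊼ a1 = (a2 ⊕ a4) ⊼ a1
w3 = a1 ⊼ w2 = a1 ⊼ ((a2 ⊕ a4) ⊼ a1)
w4 = a4 ⊼ w3 = a4 ⊼ (a1 ⊼ ((a2 ⊕ a4) ⊼ a1))
w5 = a3 ⊕ w4 = a3 ⊕ (a4 ⊼ (a1 ⊼ ((a2 ⊕ a4) ⊼ a1)))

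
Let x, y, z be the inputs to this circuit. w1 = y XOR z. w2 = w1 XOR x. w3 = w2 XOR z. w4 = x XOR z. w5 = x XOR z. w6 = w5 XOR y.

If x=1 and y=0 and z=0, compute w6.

w5 = 1 XOR 0 = 1
w6 = 1 XOR 0 = 1

1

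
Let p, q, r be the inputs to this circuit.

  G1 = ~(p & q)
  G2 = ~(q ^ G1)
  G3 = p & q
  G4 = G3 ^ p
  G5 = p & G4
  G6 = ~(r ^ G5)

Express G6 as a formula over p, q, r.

G3 = p & q
G4 = G3 ^ p = (p & q) ^ p
G5 = p & G4 = p & ((p & q) ^ p)
G6 = ~(r ^ G5) = ~(r ^ (p & ((p & q) ^ p)))

~(r ^ (p & ((p & q) ^ p)))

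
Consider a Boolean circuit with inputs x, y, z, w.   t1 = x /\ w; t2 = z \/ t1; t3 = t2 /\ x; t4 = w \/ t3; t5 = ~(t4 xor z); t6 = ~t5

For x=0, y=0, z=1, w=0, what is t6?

t1 = 0 /\ 0 = 0
t2 = 1 \/ 0 = 1
t3 = 1 /\ 0 = 0
t4 = 0 \/ 0 = 0
t5 = ~(0 xor 1) = 0
t6 = ~0 = 1

1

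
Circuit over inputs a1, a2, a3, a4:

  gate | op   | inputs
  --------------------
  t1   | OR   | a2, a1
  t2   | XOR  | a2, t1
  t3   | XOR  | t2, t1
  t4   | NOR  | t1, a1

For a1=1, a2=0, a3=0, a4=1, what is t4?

t1 = 0 OR 1 = 1
t4 = 1 NOR 1 = 0

0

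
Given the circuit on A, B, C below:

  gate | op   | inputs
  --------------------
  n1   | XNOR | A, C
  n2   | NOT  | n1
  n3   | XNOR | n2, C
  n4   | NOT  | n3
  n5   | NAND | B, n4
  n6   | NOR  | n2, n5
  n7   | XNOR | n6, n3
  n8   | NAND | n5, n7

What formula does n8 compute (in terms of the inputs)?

n1 = A XNOR C
n2 = NOT n1 = NOT (A XNOR C)
n3 = n2 XNOR C = NOT (A XNOR C) XNOR C
n4 = NOT n3 = NOT (NOT (A XNOR C) XNOR C)
n5 = B NAND n4 = B NAND NOT (NOT (A XNOR C) XNOR C)
n6 = n2 NOR n5 = NOT (A XNOR C) NOR (B NAND NOT (NOT (A XNOR C) XNOR C))
n7 = n6 XNOR n3 = (NOT (A XNOR C) NOR (B NAND NOT (NOT (A XNOR C) XNOR C))) XNOR (NOT (A XNOR C) XNOR C)
n8 = n5 NAND n7 = (B NAND NOT (NOT (A XNOR C) XNOR C)) NAND ((NOT (A XNOR C) NOR (B NAND NOT (NOT (A XNOR C) XNOR C))) XNOR (NOT (A XNOR C) XNOR C))

(B NAND NOT (NOT (A XNOR C) XNOR C)) NAND ((NOT (A XNOR C) NOR (B NAND NOT (NOT (A XNOR C) XNOR C))) XNOR (NOT (A XNOR C) XNOR C))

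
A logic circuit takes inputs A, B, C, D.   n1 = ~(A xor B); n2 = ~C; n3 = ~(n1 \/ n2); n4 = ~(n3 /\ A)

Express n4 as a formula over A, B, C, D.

~((~((~(A xor B)) \/ ~C)) /\ A)

n1 = ~(A xor B)
n2 = ~C
n3 = ~(n1 \/ n2) = ~((~(A xor B)) \/ ~C)
n4 = ~(n3 /\ A) = ~((~((~(A xor B)) \/ ~C)) /\ A)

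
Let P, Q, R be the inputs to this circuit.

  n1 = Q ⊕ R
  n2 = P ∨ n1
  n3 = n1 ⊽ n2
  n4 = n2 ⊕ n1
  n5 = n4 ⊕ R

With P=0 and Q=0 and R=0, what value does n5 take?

0

n1 = 0 ⊕ 0 = 0
n2 = 0 ∨ 0 = 0
n4 = 0 ⊕ 0 = 0
n5 = 0 ⊕ 0 = 0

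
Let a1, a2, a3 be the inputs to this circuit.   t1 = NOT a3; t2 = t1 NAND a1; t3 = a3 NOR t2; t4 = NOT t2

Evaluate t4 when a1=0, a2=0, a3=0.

t1 = NOT 0 = 1
t2 = 1 NAND 0 = 1
t4 = NOT 1 = 0

0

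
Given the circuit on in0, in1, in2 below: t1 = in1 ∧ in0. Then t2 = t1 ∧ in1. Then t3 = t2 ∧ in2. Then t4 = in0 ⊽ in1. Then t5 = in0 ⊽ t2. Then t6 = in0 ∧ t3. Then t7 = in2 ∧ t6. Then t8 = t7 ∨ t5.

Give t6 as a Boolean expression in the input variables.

t1 = in1 ∧ in0
t2 = t1 ∧ in1 = (in1 ∧ in0) ∧ in1
t3 = t2 ∧ in2 = ((in1 ∧ in0) ∧ in1) ∧ in2
t6 = in0 ∧ t3 = in0 ∧ (((in1 ∧ in0) ∧ in1) ∧ in2)

in0 ∧ (((in1 ∧ in0) ∧ in1) ∧ in2)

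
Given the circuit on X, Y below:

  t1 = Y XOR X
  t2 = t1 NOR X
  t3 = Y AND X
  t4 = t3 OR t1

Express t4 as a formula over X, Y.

t1 = Y XOR X
t3 = Y AND X
t4 = t3 OR t1 = (Y AND X) OR (Y XOR X)

(Y AND X) OR (Y XOR X)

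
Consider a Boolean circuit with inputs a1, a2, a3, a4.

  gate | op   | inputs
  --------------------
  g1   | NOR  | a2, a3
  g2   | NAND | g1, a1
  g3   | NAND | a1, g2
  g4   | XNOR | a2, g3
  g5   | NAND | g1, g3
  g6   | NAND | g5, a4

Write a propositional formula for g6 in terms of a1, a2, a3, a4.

((a2 NOR a3) NAND (a1 NAND ((a2 NOR a3) NAND a1))) NAND a4

g1 = a2 NOR a3
g2 = g1 NAND a1 = (a2 NOR a3) NAND a1
g3 = a1 NAND g2 = a1 NAND ((a2 NOR a3) NAND a1)
g5 = g1 NAND g3 = (a2 NOR a3) NAND (a1 NAND ((a2 NOR a3) NAND a1))
g6 = g5 NAND a4 = ((a2 NOR a3) NAND (a1 NAND ((a2 NOR a3) NAND a1))) NAND a4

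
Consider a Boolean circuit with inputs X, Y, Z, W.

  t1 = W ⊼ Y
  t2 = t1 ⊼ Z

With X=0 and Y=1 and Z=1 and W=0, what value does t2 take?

t1 = 0 ⊼ 1 = 1
t2 = 1 ⊼ 1 = 0

0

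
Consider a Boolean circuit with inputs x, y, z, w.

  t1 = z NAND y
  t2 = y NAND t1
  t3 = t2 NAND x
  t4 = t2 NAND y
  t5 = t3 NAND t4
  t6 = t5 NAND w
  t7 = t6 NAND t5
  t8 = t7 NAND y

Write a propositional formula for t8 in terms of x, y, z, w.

(((((y NAND (z NAND y)) NAND x) NAND ((y NAND (z NAND y)) NAND y)) NAND w) NAND (((y NAND (z NAND y)) NAND x) NAND ((y NAND (z NAND y)) NAND y))) NAND y

t1 = z NAND y
t2 = y NAND t1 = y NAND (z NAND y)
t3 = t2 NAND x = (y NAND (z NAND y)) NAND x
t4 = t2 NAND y = (y NAND (z NAND y)) NAND y
t5 = t3 NAND t4 = ((y NAND (z NAND y)) NAND x) NAND ((y NAND (z NAND y)) NAND y)
t6 = t5 NAND w = (((y NAND (z NAND y)) NAND x) NAND ((y NAND (z NAND y)) NAND y)) NAND w
t7 = t6 NAND t5 = ((((y NAND (z NAND y)) NAND x) NAND ((y NAND (z NAND y)) NAND y)) NAND w) NAND (((y NAND (z NAND y)) NAND x) NAND ((y NAND (z NAND y)) NAND y))
t8 = t7 NAND y = (((((y NAND (z NAND y)) NAND x) NAND ((y NAND (z NAND y)) NAND y)) NAND w) NAND (((y NAND (z NAND y)) NAND x) NAND ((y NAND (z NAND y)) NAND y))) NAND y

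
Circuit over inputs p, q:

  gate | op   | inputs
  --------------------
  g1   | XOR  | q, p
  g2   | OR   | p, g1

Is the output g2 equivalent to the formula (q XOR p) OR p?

g1 = q XOR p
g2 = p OR g1 = p OR (q XOR p)
At p=0, q=0: circuit gives 0, formula gives 0.
At p=0, q=1: circuit gives 1, formula gives 1.
Agrees on all 4 inputs.

Yes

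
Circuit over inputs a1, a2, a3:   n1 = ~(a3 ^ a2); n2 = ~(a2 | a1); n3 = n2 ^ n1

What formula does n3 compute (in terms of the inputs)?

(~(a2 | a1)) ^ (~(a3 ^ a2))

n1 = ~(a3 ^ a2)
n2 = ~(a2 | a1)
n3 = n2 ^ n1 = (~(a2 | a1)) ^ (~(a3 ^ a2))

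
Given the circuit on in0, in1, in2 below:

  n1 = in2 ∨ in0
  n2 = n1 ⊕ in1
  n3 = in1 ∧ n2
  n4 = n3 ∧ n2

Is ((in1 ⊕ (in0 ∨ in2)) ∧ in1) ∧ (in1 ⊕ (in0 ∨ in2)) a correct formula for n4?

Yes

n1 = in2 ∨ in0
n2 = n1 ⊕ in1 = (in2 ∨ in0) ⊕ in1
n3 = in1 ∧ n2 = in1 ∧ ((in2 ∨ in0) ⊕ in1)
n4 = n3 ∧ n2 = (in1 ∧ ((in2 ∨ in0) ⊕ in1)) ∧ ((in2 ∨ in0) ⊕ in1)
At in0=0, in1=0, in2=0: circuit gives 0, formula gives 0.
At in0=0, in1=1, in2=0: circuit gives 1, formula gives 1.
Agrees on all 8 inputs.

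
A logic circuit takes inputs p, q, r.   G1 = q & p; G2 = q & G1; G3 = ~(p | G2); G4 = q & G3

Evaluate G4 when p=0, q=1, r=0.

1

G1 = 1 & 0 = 0
G2 = 1 & 0 = 0
G3 = ~(0 | 0) = 1
G4 = 1 & 1 = 1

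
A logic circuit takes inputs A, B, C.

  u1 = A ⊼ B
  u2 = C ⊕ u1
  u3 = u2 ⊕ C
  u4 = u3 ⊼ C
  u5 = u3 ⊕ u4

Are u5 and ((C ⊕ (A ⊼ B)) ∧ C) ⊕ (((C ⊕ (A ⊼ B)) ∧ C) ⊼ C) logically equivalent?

u1 = A ⊼ B
u2 = C ⊕ u1 = C ⊕ (A ⊼ B)
u3 = u2 ⊕ C = (C ⊕ (A ⊼ B)) ⊕ C
u4 = u3 ⊼ C = ((C ⊕ (A ⊼ B)) ⊕ C) ⊼ C
u5 = u3 ⊕ u4 = ((C ⊕ (A ⊼ B)) ⊕ C) ⊕ (((C ⊕ (A ⊼ B)) ⊕ C) ⊼ C)
At A=0, B=0, C=0: circuit gives 0, formula gives 1.

No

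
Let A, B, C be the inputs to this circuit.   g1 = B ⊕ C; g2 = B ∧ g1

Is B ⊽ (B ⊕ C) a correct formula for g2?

No

g1 = B ⊕ C
g2 = B ∧ g1 = B ∧ (B ⊕ C)
At A=0, B=0, C=0: circuit gives 0, formula gives 1.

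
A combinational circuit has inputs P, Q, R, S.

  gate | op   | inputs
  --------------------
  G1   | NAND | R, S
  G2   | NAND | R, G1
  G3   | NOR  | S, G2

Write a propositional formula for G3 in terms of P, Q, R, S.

G1 = R NAND S
G2 = R NAND G1 = R NAND (R NAND S)
G3 = S NOR G2 = S NOR (R NAND (R NAND S))

S NOR (R NAND (R NAND S))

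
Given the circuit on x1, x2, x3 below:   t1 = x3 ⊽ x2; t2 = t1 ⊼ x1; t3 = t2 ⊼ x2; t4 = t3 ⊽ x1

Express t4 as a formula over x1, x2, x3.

t1 = x3 ⊽ x2
t2 = t1 ⊼ x1 = (x3 ⊽ x2) ⊼ x1
t3 = t2 ⊼ x2 = ((x3 ⊽ x2) ⊼ x1) ⊼ x2
t4 = t3 ⊽ x1 = (((x3 ⊽ x2) ⊼ x1) ⊼ x2) ⊽ x1

(((x3 ⊽ x2) ⊼ x1) ⊼ x2) ⊽ x1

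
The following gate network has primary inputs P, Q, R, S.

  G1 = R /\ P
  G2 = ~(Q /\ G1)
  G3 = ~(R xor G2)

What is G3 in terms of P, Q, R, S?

G1 = R /\ P
G2 = ~(Q /\ G1) = ~(Q /\ (R /\ P))
G3 = ~(R xor G2) = ~(R xor (~(Q /\ (R /\ P))))

~(R xor (~(Q /\ (R /\ P))))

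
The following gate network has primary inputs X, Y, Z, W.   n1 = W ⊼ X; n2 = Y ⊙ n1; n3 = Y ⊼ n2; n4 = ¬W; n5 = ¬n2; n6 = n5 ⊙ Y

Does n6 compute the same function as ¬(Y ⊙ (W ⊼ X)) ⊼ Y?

No

n1 = W ⊼ X
n2 = Y ⊙ n1 = Y ⊙ (W ⊼ X)
n5 = ¬n2 = ¬(Y ⊙ (W ⊼ X))
n6 = n5 ⊙ Y = ¬(Y ⊙ (W ⊼ X)) ⊙ Y
At X=0, Y=0, Z=0, W=0: circuit gives 0, formula gives 1.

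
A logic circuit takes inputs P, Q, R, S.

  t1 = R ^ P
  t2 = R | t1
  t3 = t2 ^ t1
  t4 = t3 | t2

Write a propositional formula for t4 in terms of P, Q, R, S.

t1 = R ^ P
t2 = R | t1 = R | (R ^ P)
t3 = t2 ^ t1 = (R | (R ^ P)) ^ (R ^ P)
t4 = t3 | t2 = ((R | (R ^ P)) ^ (R ^ P)) | (R | (R ^ P))

((R | (R ^ P)) ^ (R ^ P)) | (R | (R ^ P))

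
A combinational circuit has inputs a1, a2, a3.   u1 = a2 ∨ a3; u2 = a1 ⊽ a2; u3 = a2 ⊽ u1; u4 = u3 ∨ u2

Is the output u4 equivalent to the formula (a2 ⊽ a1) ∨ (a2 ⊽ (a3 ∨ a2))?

Yes

u1 = a2 ∨ a3
u2 = a1 ⊽ a2
u3 = a2 ⊽ u1 = a2 ⊽ (a2 ∨ a3)
u4 = u3 ∨ u2 = (a2 ⊽ (a2 ∨ a3)) ∨ (a1 ⊽ a2)
At a1=0, a2=1, a3=0: circuit gives 0, formula gives 0.
At a1=0, a2=0, a3=0: circuit gives 1, formula gives 1.
Agrees on all 8 inputs.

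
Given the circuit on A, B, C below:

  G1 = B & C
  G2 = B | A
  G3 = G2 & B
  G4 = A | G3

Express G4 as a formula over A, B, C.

A | ((B | A) & B)

G2 = B | A
G3 = G2 & B = (B | A) & B
G4 = A | G3 = A | ((B | A) & B)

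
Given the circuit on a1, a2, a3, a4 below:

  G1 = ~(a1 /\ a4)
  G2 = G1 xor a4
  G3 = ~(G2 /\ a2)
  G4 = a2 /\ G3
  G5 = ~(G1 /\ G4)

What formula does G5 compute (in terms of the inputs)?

~((~(a1 /\ a4)) /\ (a2 /\ (~(((~(a1 /\ a4)) xor a4) /\ a2))))

G1 = ~(a1 /\ a4)
G2 = G1 xor a4 = (~(a1 /\ a4)) xor a4
G3 = ~(G2 /\ a2) = ~(((~(a1 /\ a4)) xor a4) /\ a2)
G4 = a2 /\ G3 = a2 /\ (~(((~(a1 /\ a4)) xor a4) /\ a2))
G5 = ~(G1 /\ G4) = ~((~(a1 /\ a4)) /\ (a2 /\ (~(((~(a1 /\ a4)) xor a4) /\ a2))))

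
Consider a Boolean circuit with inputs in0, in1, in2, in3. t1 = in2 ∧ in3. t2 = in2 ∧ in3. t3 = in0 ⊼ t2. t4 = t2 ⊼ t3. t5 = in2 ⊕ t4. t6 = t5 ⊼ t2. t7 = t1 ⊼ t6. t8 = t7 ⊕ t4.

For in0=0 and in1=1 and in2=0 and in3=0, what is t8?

t1 = 0 ∧ 0 = 0
t2 = 0 ∧ 0 = 0
t3 = 0 ⊼ 0 = 1
t4 = 0 ⊼ 1 = 1
t5 = 0 ⊕ 1 = 1
t6 = 1 ⊼ 0 = 1
t7 = 0 ⊼ 1 = 1
t8 = 1 ⊕ 1 = 0

0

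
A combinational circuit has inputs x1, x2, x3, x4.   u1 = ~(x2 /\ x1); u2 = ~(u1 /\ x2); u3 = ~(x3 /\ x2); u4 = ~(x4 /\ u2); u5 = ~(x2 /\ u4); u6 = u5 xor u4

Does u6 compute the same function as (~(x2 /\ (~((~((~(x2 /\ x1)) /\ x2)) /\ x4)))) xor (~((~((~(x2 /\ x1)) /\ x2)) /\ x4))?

u1 = ~(x2 /\ x1)
u2 = ~(u1 /\ x2) = ~((~(x2 /\ x1)) /\ x2)
u4 = ~(x4 /\ u2) = ~(x4 /\ (~((~(x2 /\ x1)) /\ x2)))
u5 = ~(x2 /\ u4) = ~(x2 /\ (~(x4 /\ (~((~(x2 /\ x1)) /\ x2)))))
u6 = u5 xor u4 = (~(x2 /\ (~(x4 /\ (~((~(x2 /\ x1)) /\ x2)))))) xor (~(x4 /\ (~((~(x2 /\ x1)) /\ x2))))
At x1=0, x2=0, x3=0, x4=0: circuit gives 0, formula gives 0.
At x1=0, x2=0, x3=0, x4=1: circuit gives 1, formula gives 1.
Agrees on all 16 inputs.

Yes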